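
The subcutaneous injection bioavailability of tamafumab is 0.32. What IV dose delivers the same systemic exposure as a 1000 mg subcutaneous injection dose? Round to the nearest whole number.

D_iv = 320 mg

Systemic exposure from an extravascular dose = F × D_ev, so the equivalent IV dose is F × D_ev.
D_iv = F × D_ev = 0.32 × 1000 = 320 mg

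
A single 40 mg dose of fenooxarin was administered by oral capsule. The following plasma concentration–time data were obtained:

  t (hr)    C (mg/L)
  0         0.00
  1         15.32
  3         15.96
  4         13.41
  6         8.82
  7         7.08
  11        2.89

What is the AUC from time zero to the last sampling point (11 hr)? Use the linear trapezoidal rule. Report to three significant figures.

AUC = 104 mg/L·hr

Trapezoidal AUC_0→11:
  [0→1]: (0.00+15.32)/2 × 1 = 7.66
  [1→3]: (15.32+15.96)/2 × 2 = 31.28
  [3→4]: (15.96+13.41)/2 × 1 = 14.685
  [4→6]: (13.41+8.82)/2 × 2 = 22.23
  [6→7]: (8.82+7.08)/2 × 1 = 7.95
  [7→11]: (7.08+2.89)/2 × 4 = 19.94
  Sum = 103.745 mg/L·hr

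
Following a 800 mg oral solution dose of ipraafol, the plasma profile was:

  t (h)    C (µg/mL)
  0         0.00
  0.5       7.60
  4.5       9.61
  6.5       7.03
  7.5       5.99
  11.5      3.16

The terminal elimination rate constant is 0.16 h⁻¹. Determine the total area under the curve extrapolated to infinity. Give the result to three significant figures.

AUC = 97.5 µg/mL·h

Trapezoidal AUC_0→11.5:
  [0→0.5]: (0.00+7.60)/2 × 0.5 = 1.9
  [0.5→4.5]: (7.60+9.61)/2 × 4 = 34.42
  [4.5→6.5]: (9.61+7.03)/2 × 2 = 16.64
  [6.5→7.5]: (7.03+5.99)/2 × 1 = 6.51
  [7.5→11.5]: (5.99+3.16)/2 × 4 = 18.3
  Sum = 77.77 µg/mL·h
Extrapolated tail: C_last / k_e = 3.16 / 0.16 = 19.750
AUC_0→∞ = 77.77 + 19.750 = 97.52 µg/mL·h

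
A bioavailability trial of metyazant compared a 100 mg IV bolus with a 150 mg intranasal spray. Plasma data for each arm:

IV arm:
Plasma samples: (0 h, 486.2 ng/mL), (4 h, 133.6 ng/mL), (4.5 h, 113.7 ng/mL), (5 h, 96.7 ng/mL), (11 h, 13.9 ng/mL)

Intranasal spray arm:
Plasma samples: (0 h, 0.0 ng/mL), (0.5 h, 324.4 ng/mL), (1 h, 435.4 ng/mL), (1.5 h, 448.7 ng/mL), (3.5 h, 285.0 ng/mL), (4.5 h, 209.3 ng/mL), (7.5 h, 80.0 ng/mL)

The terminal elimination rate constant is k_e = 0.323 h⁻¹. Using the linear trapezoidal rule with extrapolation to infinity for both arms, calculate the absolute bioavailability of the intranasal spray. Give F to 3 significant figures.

F = 0.831

Trapezoidal AUC_0→11 (IV):
  [0→4]: (486.2+133.6)/2 × 4 = 1239.6
  [4→4.5]: (133.6+113.7)/2 × 0.5 = 61.825
  [4.5→5]: (113.7+96.7)/2 × 0.5 = 52.6
  [5→11]: (96.7+13.9)/2 × 6 = 331.8
  Sum = 1685.825 ng/mL·h
IV tail: 13.9/0.323 = 43.034; AUC_iv,0→∞ = 1685.825 + 43.034 = 1728.859 ng/mL·h
Trapezoidal AUC_0→7.5 (intranasal spray):
  [0→0.5]: (0.0+324.4)/2 × 0.5 = 81.1
  [0.5→1]: (324.4+435.4)/2 × 0.5 = 189.95
  [1→1.5]: (435.4+448.7)/2 × 0.5 = 221.025
  [1.5→3.5]: (448.7+285.0)/2 × 2 = 733.7
  [3.5→4.5]: (285.0+209.3)/2 × 1 = 247.15
  [4.5→7.5]: (209.3+80.0)/2 × 3 = 433.95
  Sum = 1906.875 ng/mL·h
intranasal spray tail: 80.0/0.323 = 247.678; AUC_ev,0→∞ = 1906.875 + 247.678 = 2154.553 ng/mL·h
F = (AUC_ev/D_ev)/(AUC_iv/D_iv) = (2154.553/150)/(1728.859/100) = 14.3637/17.28859 = 0.8308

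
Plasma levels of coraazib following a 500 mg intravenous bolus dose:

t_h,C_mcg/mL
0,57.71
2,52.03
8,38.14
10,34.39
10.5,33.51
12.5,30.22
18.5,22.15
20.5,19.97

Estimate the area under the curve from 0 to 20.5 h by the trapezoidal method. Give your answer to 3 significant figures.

Trapezoidal AUC_0→20.5:
  [0→2]: (57.71+52.03)/2 × 2 = 109.74
  [2→8]: (52.03+38.14)/2 × 6 = 270.51
  [8→10]: (38.14+34.39)/2 × 2 = 72.53
  [10→10.5]: (34.39+33.51)/2 × 0.5 = 16.975
  [10.5→12.5]: (33.51+30.22)/2 × 2 = 63.73
  [12.5→18.5]: (30.22+22.15)/2 × 6 = 157.11
  [18.5→20.5]: (22.15+19.97)/2 × 2 = 42.12
  Sum = 732.715 mcg/mL·h

AUC = 733 mcg/mL·h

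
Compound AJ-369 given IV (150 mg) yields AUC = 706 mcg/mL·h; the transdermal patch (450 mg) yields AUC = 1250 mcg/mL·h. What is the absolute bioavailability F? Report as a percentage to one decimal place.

F = (AUC_ev / D_ev) / (AUC_iv / D_iv)
  = (1250/450) / (706/150)
  = 2.77778 / 4.70667 = 0.5902
  = 59.02%

F = 59.0%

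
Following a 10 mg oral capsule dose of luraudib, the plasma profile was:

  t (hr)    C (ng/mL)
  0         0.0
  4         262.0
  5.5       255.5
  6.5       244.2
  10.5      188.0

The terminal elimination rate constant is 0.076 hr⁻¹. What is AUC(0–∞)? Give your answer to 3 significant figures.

Trapezoidal AUC_0→10.5:
  [0→4]: (0.0+262.0)/2 × 4 = 524.0
  [4→5.5]: (262.0+255.5)/2 × 1.5 = 388.125
  [5.5→6.5]: (255.5+244.2)/2 × 1 = 249.85
  [6.5→10.5]: (244.2+188.0)/2 × 4 = 864.4
  Sum = 2026.375 ng/mL·hr
Extrapolated tail: C_last / k_e = 188.0 / 0.076 = 2473.684
AUC_0→∞ = 2026.375 + 2473.684 = 4500.059 ng/mL·hr

AUC = 4500 ng/mL·hr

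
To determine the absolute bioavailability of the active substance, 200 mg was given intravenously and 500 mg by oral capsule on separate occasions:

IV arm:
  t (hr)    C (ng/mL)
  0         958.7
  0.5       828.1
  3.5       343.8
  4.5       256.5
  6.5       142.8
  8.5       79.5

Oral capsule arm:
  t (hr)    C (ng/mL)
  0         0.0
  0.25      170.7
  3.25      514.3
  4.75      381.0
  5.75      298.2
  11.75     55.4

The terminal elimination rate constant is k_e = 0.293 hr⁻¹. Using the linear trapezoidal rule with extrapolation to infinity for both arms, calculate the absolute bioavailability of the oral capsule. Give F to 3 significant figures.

F = 0.390

Trapezoidal AUC_0→8.5 (IV):
  [0→0.5]: (958.7+828.1)/2 × 0.5 = 446.7
  [0.5→3.5]: (828.1+343.8)/2 × 3 = 1757.85
  [3.5→4.5]: (343.8+256.5)/2 × 1 = 300.15
  [4.5→6.5]: (256.5+142.8)/2 × 2 = 399.3
  [6.5→8.5]: (142.8+79.5)/2 × 2 = 222.3
  Sum = 3126.3 ng/mL·hr
IV tail: 79.5/0.293 = 271.331; AUC_iv,0→∞ = 3126.3 + 271.331 = 3397.631 ng/mL·hr
Trapezoidal AUC_0→11.75 (oral capsule):
  [0→0.25]: (0.0+170.7)/2 × 0.25 = 21.3375
  [0.25→3.25]: (170.7+514.3)/2 × 3 = 1027.5
  [3.25→4.75]: (514.3+381.0)/2 × 1.5 = 671.475
  [4.75→5.75]: (381.0+298.2)/2 × 1 = 339.6
  [5.75→11.75]: (298.2+55.4)/2 × 6 = 1060.8
  Sum = 3120.7125 ng/mL·hr
oral capsule tail: 55.4/0.293 = 189.078; AUC_ev,0→∞ = 3120.7125 + 189.078 = 3309.7905 ng/mL·hr
F = (AUC_ev/D_ev)/(AUC_iv/D_iv) = (3309.7905/500)/(3397.631/200) = 6.619581/16.988155 = 0.3897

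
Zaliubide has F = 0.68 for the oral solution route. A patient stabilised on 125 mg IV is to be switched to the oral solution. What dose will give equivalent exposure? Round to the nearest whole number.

For equal systemic exposure: F × D_ev = D_iv
D_ev = D_iv / F = 125 / 0.68 = 183.824 mg

D_oral = 184 mg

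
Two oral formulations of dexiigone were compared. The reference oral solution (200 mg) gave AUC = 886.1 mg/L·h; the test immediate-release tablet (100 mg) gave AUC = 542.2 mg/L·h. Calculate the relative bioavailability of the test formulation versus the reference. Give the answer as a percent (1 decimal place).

F_rel = 122.4%

F_rel = (AUC_test/D_test) / (AUC_ref/D_ref)
      = (542.2/100) / (886.1/200)
      = 5.422 / 4.4305 = 1.2238 = 122.38%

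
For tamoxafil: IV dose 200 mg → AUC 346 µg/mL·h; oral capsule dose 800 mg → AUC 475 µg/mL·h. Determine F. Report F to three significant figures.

F = (AUC_ev / D_ev) / (AUC_iv / D_iv)
  = (475/800) / (346/200)
  = 0.59375 / 1.73 = 0.3432

F = 0.343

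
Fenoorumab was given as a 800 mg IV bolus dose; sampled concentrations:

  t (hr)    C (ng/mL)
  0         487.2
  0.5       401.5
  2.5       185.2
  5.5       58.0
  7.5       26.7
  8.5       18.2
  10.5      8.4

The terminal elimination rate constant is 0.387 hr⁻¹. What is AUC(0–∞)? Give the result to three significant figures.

Trapezoidal AUC_0→10.5:
  [0→0.5]: (487.2+401.5)/2 × 0.5 = 222.175
  [0.5→2.5]: (401.5+185.2)/2 × 2 = 586.7
  [2.5→5.5]: (185.2+58.0)/2 × 3 = 364.8
  [5.5→7.5]: (58.0+26.7)/2 × 2 = 84.7
  [7.5→8.5]: (26.7+18.2)/2 × 1 = 22.45
  [8.5→10.5]: (18.2+8.4)/2 × 2 = 26.6
  Sum = 1307.425 ng/mL·hr
Extrapolated tail: C_last / k_e = 8.4 / 0.387 = 21.705
AUC_0→∞ = 1307.425 + 21.705 = 1329.13 ng/mL·hr

AUC = 1330 ng/mL·hr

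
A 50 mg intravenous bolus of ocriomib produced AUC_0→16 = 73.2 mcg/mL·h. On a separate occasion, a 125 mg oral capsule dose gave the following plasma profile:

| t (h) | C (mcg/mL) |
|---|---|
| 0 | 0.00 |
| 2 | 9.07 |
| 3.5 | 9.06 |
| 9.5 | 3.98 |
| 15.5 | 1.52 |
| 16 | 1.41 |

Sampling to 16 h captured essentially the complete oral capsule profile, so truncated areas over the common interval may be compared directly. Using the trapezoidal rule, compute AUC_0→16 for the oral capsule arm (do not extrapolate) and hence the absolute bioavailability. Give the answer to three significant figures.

Trapezoidal AUC_0→16 (oral capsule):
  [0→2]: (0.00+9.07)/2 × 2 = 9.07
  [2→3.5]: (9.07+9.06)/2 × 1.5 = 13.5975
  [3.5→9.5]: (9.06+3.98)/2 × 6 = 39.12
  [9.5→15.5]: (3.98+1.52)/2 × 6 = 16.5
  [15.5→16]: (1.52+1.41)/2 × 0.5 = 0.7325
  Sum = 79.02 mcg/mL·h
F = (AUC_ev/D_ev)/(AUC_iv/D_iv) = (79.02/125)/(73.2/50) = 0.63216/1.464 = 0.4318

F = 0.432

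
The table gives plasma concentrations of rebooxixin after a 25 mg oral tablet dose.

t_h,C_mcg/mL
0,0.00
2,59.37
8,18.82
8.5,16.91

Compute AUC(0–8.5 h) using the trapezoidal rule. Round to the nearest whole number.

AUC = 303 mcg/mL·h

Trapezoidal AUC_0→8.5:
  [0→2]: (0.00+59.37)/2 × 2 = 59.37
  [2→8]: (59.37+18.82)/2 × 6 = 234.57
  [8→8.5]: (18.82+16.91)/2 × 0.5 = 8.9325
  Sum = 302.8725 mcg/mL·h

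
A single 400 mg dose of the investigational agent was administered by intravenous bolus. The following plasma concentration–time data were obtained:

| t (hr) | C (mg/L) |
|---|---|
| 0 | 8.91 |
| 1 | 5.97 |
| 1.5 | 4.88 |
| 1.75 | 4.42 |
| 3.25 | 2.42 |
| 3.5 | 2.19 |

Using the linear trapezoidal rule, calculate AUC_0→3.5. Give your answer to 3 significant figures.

AUC = 17.0 mg/L·hr

Trapezoidal AUC_0→3.5:
  [0→1]: (8.91+5.97)/2 × 1 = 7.44
  [1→1.5]: (5.97+4.88)/2 × 0.5 = 2.7125
  [1.5→1.75]: (4.88+4.42)/2 × 0.25 = 1.1625
  [1.75→3.25]: (4.42+2.42)/2 × 1.5 = 5.13
  [3.25→3.5]: (2.42+2.19)/2 × 0.25 = 0.57625
  Sum = 17.02125 mg/L·hr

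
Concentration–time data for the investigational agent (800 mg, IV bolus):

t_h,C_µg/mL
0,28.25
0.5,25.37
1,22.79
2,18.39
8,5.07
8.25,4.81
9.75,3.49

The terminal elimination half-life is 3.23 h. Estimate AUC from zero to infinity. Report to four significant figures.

Trapezoidal AUC_0→9.75:
  [0→0.5]: (28.25+25.37)/2 × 0.5 = 13.405
  [0.5→1]: (25.37+22.79)/2 × 0.5 = 12.04
  [1→2]: (22.79+18.39)/2 × 1 = 20.59
  [2→8]: (18.39+5.07)/2 × 6 = 70.38
  [8→8.25]: (5.07+4.81)/2 × 0.25 = 1.235
  [8.25→9.75]: (4.81+3.49)/2 × 1.5 = 6.225
  Sum = 123.875 µg/mL·h
k_e = ln2 / t½ = 0.693147 / 3.23 = 0.2146 h^-1
Extrapolated tail: C_last / k_e = 3.49 / 0.2146 = 16.263
AUC_0→∞ = 123.875 + 16.263 = 140.138 µg/mL·h

AUC = 140.1 µg/mL·h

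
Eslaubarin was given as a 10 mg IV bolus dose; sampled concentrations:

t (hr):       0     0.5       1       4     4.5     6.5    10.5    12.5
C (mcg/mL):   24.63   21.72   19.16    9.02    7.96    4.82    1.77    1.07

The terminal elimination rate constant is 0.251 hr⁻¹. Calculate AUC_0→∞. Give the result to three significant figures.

Trapezoidal AUC_0→12.5:
  [0→0.5]: (24.63+21.72)/2 × 0.5 = 11.5875
  [0.5→1]: (21.72+19.16)/2 × 0.5 = 10.22
  [1→4]: (19.16+9.02)/2 × 3 = 42.27
  [4→4.5]: (9.02+7.96)/2 × 0.5 = 4.245
  [4.5→6.5]: (7.96+4.82)/2 × 2 = 12.78
  [6.5→10.5]: (4.82+1.77)/2 × 4 = 13.18
  [10.5→12.5]: (1.77+1.07)/2 × 2 = 2.84
  Sum = 97.1225 mcg/mL·hr
Extrapolated tail: C_last / k_e = 1.07 / 0.251 = 4.263
AUC_0→∞ = 97.1225 + 4.263 = 101.3855 mcg/mL·hr

AUC = 101 mcg/mL·hr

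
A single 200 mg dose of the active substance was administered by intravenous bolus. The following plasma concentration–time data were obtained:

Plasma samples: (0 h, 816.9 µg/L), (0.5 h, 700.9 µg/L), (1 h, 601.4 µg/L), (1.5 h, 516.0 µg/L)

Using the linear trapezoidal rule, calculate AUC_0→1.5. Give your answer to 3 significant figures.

Trapezoidal AUC_0→1.5:
  [0→0.5]: (816.9+700.9)/2 × 0.5 = 379.45
  [0.5→1]: (700.9+601.4)/2 × 0.5 = 325.575
  [1→1.5]: (601.4+516.0)/2 × 0.5 = 279.35
  Sum = 984.375 µg/L·h

AUC = 984 µg/L·h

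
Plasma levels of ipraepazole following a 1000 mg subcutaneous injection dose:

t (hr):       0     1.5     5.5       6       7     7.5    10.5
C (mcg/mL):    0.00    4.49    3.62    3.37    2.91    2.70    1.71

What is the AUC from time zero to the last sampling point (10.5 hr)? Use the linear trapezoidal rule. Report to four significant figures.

AUC = 32.49 mcg/mL·hr

Trapezoidal AUC_0→10.5:
  [0→1.5]: (0.00+4.49)/2 × 1.5 = 3.3675
  [1.5→5.5]: (4.49+3.62)/2 × 4 = 16.22
  [5.5→6]: (3.62+3.37)/2 × 0.5 = 1.7475
  [6→7]: (3.37+2.91)/2 × 1 = 3.14
  [7→7.5]: (2.91+2.70)/2 × 0.5 = 1.4025
  [7.5→10.5]: (2.70+1.71)/2 × 3 = 6.615
  Sum = 32.4925 mcg/mL·hr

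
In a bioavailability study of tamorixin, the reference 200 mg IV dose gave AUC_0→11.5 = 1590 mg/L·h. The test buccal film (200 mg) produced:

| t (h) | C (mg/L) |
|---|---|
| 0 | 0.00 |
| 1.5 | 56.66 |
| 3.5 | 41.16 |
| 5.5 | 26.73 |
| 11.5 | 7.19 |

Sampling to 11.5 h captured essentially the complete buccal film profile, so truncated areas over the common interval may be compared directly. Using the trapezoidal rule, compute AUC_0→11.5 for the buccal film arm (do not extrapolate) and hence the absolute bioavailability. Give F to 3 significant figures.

Trapezoidal AUC_0→11.5 (buccal film):
  [0→1.5]: (0.00+56.66)/2 × 1.5 = 42.495
  [1.5→3.5]: (56.66+41.16)/2 × 2 = 97.82
  [3.5→5.5]: (41.16+26.73)/2 × 2 = 67.89
  [5.5→11.5]: (26.73+7.19)/2 × 6 = 101.76
  Sum = 309.965 mg/L·h
F = (AUC_ev/D_ev)/(AUC_iv/D_iv) = (309.965/200)/(1590/200) = 1.549825/7.95 = 0.1949

F = 0.195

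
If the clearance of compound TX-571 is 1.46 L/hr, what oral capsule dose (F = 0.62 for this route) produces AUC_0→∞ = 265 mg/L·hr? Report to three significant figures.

Dose = 624 mg

Dose = CL × AUC_0→∞ / F
     = 1.46 × 265 / 0.62 = 624.032 mg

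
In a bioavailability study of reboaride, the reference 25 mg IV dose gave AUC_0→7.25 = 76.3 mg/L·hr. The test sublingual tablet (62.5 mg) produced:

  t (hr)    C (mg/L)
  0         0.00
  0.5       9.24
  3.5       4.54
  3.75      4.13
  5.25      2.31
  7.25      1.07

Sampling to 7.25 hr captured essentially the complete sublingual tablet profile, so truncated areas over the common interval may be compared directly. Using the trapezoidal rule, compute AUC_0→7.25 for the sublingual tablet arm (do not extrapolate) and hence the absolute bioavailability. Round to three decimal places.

Trapezoidal AUC_0→7.25 (sublingual tablet):
  [0→0.5]: (0.00+9.24)/2 × 0.5 = 2.31
  [0.5→3.5]: (9.24+4.54)/2 × 3 = 20.67
  [3.5→3.75]: (4.54+4.13)/2 × 0.25 = 1.08375
  [3.75→5.25]: (4.13+2.31)/2 × 1.5 = 4.83
  [5.25→7.25]: (2.31+1.07)/2 × 2 = 3.38
  Sum = 32.27375 mg/L·hr
F = (AUC_ev/D_ev)/(AUC_iv/D_iv) = (32.27375/62.5)/(76.3/25) = 0.51638/3.052 = 0.1692

F = 0.169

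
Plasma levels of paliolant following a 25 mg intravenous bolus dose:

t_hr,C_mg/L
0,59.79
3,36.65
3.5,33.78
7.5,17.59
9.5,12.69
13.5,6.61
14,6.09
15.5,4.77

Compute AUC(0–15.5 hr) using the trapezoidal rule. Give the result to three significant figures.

AUC = 345 mg/L·hr

Trapezoidal AUC_0→15.5:
  [0→3]: (59.79+36.65)/2 × 3 = 144.66
  [3→3.5]: (36.65+33.78)/2 × 0.5 = 17.6075
  [3.5→7.5]: (33.78+17.59)/2 × 4 = 102.74
  [7.5→9.5]: (17.59+12.69)/2 × 2 = 30.28
  [9.5→13.5]: (12.69+6.61)/2 × 4 = 38.6
  [13.5→14]: (6.61+6.09)/2 × 0.5 = 3.175
  [14→15.5]: (6.09+4.77)/2 × 1.5 = 8.145
  Sum = 345.2075 mg/L·hr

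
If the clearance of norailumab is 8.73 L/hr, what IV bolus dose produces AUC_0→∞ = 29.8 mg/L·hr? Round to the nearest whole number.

Dose = 260 mg

Dose_iv = CL × AUC_0→∞
     = 8.73 × 29.8 = 260.154 mg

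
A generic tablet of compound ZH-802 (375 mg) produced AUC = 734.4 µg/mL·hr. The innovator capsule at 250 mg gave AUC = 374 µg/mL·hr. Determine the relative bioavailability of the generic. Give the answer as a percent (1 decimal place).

F_rel = 130.9%

F_rel = (AUC_test/D_test) / (AUC_ref/D_ref)
      = (734.4/375) / (374/250)
      = 1.9584 / 1.496 = 1.3091 = 130.91%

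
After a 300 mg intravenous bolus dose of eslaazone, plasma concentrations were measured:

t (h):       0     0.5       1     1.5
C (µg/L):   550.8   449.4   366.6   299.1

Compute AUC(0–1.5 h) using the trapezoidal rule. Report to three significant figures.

Trapezoidal AUC_0→1.5:
  [0→0.5]: (550.8+449.4)/2 × 0.5 = 250.05
  [0.5→1]: (449.4+366.6)/2 × 0.5 = 204.0
  [1→1.5]: (366.6+299.1)/2 × 0.5 = 166.425
  Sum = 620.475 µg/L·h

AUC = 620 µg/L·h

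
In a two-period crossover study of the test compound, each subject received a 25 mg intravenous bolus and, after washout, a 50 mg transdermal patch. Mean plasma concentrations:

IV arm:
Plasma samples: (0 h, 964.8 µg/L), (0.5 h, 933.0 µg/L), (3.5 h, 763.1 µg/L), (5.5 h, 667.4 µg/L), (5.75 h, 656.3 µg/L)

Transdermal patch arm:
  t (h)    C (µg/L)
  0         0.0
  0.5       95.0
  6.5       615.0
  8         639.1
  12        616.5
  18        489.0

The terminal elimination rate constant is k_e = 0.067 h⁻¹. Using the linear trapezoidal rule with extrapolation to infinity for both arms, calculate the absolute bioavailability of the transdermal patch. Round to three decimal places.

Trapezoidal AUC_0→5.75 (IV):
  [0→0.5]: (964.8+933.0)/2 × 0.5 = 474.45
  [0.5→3.5]: (933.0+763.1)/2 × 3 = 2544.15
  [3.5→5.5]: (763.1+667.4)/2 × 2 = 1430.5
  [5.5→5.75]: (667.4+656.3)/2 × 0.25 = 165.4625
  Sum = 4614.5625 µg/L·h
IV tail: 656.3/0.067 = 9795.522; AUC_iv,0→∞ = 4614.5625 + 9795.522 = 14410.0845 µg/L·h
Trapezoidal AUC_0→18 (transdermal patch):
  [0→0.5]: (0.0+95.0)/2 × 0.5 = 23.75
  [0.5→6.5]: (95.0+615.0)/2 × 6 = 2130.0
  [6.5→8]: (615.0+639.1)/2 × 1.5 = 940.575
  [8→12]: (639.1+616.5)/2 × 4 = 2511.2
  [12→18]: (616.5+489.0)/2 × 6 = 3316.5
  Sum = 8922.025 µg/L·h
transdermal patch tail: 489.0/0.067 = 7298.507; AUC_ev,0→∞ = 8922.025 + 7298.507 = 16220.532 µg/L·h
F = (AUC_ev/D_ev)/(AUC_iv/D_iv) = (16220.532/50)/(14410.0845/25) = 324.41064/576.40338 = 0.5628

F = 0.563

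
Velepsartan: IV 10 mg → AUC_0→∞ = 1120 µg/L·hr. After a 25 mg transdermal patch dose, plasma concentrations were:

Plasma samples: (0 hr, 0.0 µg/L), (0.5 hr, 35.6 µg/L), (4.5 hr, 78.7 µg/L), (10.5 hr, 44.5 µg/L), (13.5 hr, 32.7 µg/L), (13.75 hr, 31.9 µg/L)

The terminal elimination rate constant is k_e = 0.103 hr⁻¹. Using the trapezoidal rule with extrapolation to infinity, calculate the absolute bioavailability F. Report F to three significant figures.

Trapezoidal AUC_0→13.75 (transdermal patch):
  [0→0.5]: (0.0+35.6)/2 × 0.5 = 8.9
  [0.5→4.5]: (35.6+78.7)/2 × 4 = 228.6
  [4.5→10.5]: (78.7+44.5)/2 × 6 = 369.6
  [10.5→13.5]: (44.5+32.7)/2 × 3 = 115.8
  [13.5→13.75]: (32.7+31.9)/2 × 0.25 = 8.075
  Sum = 730.975 µg/L·hr
Tail: C_last/k_e = 31.9/0.103 = 309.709
AUC_0→∞ (transdermal patch) = 730.975 + 309.709 = 1040.684 µg/L·hr
F = (AUC_ev/D_ev)/(AUC_iv/D_iv) = (1040.684/25)/(1120/10) = 41.62736/112 = 0.3717

F = 0.372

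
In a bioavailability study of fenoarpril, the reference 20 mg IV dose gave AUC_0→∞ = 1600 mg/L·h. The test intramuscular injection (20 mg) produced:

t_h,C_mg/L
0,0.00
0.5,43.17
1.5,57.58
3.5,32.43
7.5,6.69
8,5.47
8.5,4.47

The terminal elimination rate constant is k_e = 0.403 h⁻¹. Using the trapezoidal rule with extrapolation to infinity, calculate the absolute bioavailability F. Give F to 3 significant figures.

F = 0.154

Trapezoidal AUC_0→8.5 (intramuscular injection):
  [0→0.5]: (0.00+43.17)/2 × 0.5 = 10.7925
  [0.5→1.5]: (43.17+57.58)/2 × 1 = 50.375
  [1.5→3.5]: (57.58+32.43)/2 × 2 = 90.01
  [3.5→7.5]: (32.43+6.69)/2 × 4 = 78.24
  [7.5→8]: (6.69+5.47)/2 × 0.5 = 3.04
  [8→8.5]: (5.47+4.47)/2 × 0.5 = 2.485
  Sum = 234.9425 mg/L·h
Tail: C_last/k_e = 4.47/0.403 = 11.092
AUC_0→∞ (intramuscular injection) = 234.9425 + 11.092 = 246.0345 mg/L·h
F = (AUC_ev/D_ev)/(AUC_iv/D_iv) = (246.0345/20)/(1600/20) = 12.301725/80 = 0.1538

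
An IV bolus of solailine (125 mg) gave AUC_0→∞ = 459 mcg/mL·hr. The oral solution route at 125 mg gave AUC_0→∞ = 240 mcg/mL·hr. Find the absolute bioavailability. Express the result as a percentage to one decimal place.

F = 52.3%

F = (AUC_ev / D_ev) / (AUC_iv / D_iv)
  = (240/125) / (459/125)
  = 1.92 / 3.672 = 0.5229
  = 52.29%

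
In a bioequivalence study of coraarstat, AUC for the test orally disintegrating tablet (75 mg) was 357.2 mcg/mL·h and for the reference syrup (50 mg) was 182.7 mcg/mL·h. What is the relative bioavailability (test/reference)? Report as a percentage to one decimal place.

F_rel = (AUC_test/D_test) / (AUC_ref/D_ref)
      = (357.2/75) / (182.7/50)
      = 4.76267 / 3.654 = 1.3034 = 130.34%

F_rel = 130.3%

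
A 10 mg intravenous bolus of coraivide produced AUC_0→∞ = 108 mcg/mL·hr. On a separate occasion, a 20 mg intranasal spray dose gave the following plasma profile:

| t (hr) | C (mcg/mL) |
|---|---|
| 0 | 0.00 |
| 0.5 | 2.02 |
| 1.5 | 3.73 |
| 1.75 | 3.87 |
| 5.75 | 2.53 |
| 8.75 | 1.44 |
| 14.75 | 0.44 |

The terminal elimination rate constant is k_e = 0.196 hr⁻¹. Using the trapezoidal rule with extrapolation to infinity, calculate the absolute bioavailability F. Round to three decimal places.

Trapezoidal AUC_0→14.75 (intranasal spray):
  [0→0.5]: (0.00+2.02)/2 × 0.5 = 0.505
  [0.5→1.5]: (2.02+3.73)/2 × 1 = 2.875
  [1.5→1.75]: (3.73+3.87)/2 × 0.25 = 0.95
  [1.75→5.75]: (3.87+2.53)/2 × 4 = 12.8
  [5.75→8.75]: (2.53+1.44)/2 × 3 = 5.955
  [8.75→14.75]: (1.44+0.44)/2 × 6 = 5.64
  Sum = 28.725 mcg/mL·hr
Tail: C_last/k_e = 0.44/0.196 = 2.245
AUC_0→∞ (intranasal spray) = 28.725 + 2.245 = 30.97 mcg/mL·hr
F = (AUC_ev/D_ev)/(AUC_iv/D_iv) = (30.97/20)/(108/10) = 1.5485/10.8 = 0.1434

F = 0.143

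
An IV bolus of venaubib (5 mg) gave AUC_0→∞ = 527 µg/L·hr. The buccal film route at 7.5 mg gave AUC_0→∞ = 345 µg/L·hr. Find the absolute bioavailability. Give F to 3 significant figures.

F = (AUC_ev / D_ev) / (AUC_iv / D_iv)
  = (345/7.5) / (527/5)
  = 46 / 105.4 = 0.4364

F = 0.436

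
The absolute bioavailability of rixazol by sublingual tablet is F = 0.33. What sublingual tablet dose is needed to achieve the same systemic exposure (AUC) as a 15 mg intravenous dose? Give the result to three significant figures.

D_sublingual = 45.5 mg

For equal systemic exposure: F × D_ev = D_iv
D_ev = D_iv / F = 15 / 0.33 = 45.4545 mg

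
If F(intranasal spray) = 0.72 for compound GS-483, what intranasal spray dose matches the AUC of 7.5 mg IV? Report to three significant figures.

D_intranasal = 10.4 mg

For equal systemic exposure: F × D_ev = D_iv
D_ev = D_iv / F = 7.5 / 0.72 = 10.4167 mg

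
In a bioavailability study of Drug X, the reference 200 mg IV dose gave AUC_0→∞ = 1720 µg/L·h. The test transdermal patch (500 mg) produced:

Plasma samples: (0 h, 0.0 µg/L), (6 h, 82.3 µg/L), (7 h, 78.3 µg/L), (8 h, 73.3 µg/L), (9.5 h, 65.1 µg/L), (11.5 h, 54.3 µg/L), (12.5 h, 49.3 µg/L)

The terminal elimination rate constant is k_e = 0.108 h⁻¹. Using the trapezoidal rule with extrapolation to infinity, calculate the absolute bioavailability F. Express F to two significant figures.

F = 0.26

Trapezoidal AUC_0→12.5 (transdermal patch):
  [0→6]: (0.0+82.3)/2 × 6 = 246.9
  [6→7]: (82.3+78.3)/2 × 1 = 80.3
  [7→8]: (78.3+73.3)/2 × 1 = 75.8
  [8→9.5]: (73.3+65.1)/2 × 1.5 = 103.8
  [9.5→11.5]: (65.1+54.3)/2 × 2 = 119.4
  [11.5→12.5]: (54.3+49.3)/2 × 1 = 51.8
  Sum = 678.0 µg/L·h
Tail: C_last/k_e = 49.3/0.108 = 456.481
AUC_0→∞ (transdermal patch) = 678.0 + 456.481 = 1134.481 µg/L·h
F = (AUC_ev/D_ev)/(AUC_iv/D_iv) = (1134.481/500)/(1720/200) = 2.268962/8.6 = 0.2638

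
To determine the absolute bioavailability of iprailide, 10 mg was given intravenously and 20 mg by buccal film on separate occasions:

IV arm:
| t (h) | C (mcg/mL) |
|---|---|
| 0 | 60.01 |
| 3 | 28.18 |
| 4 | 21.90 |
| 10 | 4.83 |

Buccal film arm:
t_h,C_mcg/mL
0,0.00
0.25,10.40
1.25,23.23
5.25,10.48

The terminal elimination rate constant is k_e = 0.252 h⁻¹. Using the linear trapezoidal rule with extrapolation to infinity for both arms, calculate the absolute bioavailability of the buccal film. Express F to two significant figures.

F = 0.25

Trapezoidal AUC_0→10 (IV):
  [0→3]: (60.01+28.18)/2 × 3 = 132.285
  [3→4]: (28.18+21.90)/2 × 1 = 25.04
  [4→10]: (21.90+4.83)/2 × 6 = 80.19
  Sum = 237.515 mcg/mL·h
IV tail: 4.83/0.252 = 19.167; AUC_iv,0→∞ = 237.515 + 19.167 = 256.682 mcg/mL·h
Trapezoidal AUC_0→5.25 (buccal film):
  [0→0.25]: (0.00+10.40)/2 × 0.25 = 1.3
  [0.25→1.25]: (10.40+23.23)/2 × 1 = 16.815
  [1.25→5.25]: (23.23+10.48)/2 × 4 = 67.42
  Sum = 85.535 mcg/mL·h
buccal film tail: 10.48/0.252 = 41.587; AUC_ev,0→∞ = 85.535 + 41.587 = 127.122 mcg/mL·h
F = (AUC_ev/D_ev)/(AUC_iv/D_iv) = (127.122/20)/(256.682/10) = 6.3561/25.6682 = 0.2476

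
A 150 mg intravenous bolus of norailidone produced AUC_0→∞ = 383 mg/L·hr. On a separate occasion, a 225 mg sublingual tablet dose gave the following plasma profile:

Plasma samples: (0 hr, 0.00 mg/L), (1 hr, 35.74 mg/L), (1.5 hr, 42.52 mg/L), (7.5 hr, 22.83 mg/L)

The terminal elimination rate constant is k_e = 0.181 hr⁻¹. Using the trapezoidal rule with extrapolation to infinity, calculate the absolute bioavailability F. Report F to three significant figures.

Trapezoidal AUC_0→7.5 (sublingual tablet):
  [0→1]: (0.00+35.74)/2 × 1 = 17.87
  [1→1.5]: (35.74+42.52)/2 × 0.5 = 19.565
  [1.5→7.5]: (42.52+22.83)/2 × 6 = 196.05
  Sum = 233.485 mg/L·hr
Tail: C_last/k_e = 22.83/0.181 = 126.133
AUC_0→∞ (sublingual tablet) = 233.485 + 126.133 = 359.618 mg/L·hr
F = (AUC_ev/D_ev)/(AUC_iv/D_iv) = (359.618/225)/(383/150) = 1.5983/2.55333 = 0.6260

F = 0.626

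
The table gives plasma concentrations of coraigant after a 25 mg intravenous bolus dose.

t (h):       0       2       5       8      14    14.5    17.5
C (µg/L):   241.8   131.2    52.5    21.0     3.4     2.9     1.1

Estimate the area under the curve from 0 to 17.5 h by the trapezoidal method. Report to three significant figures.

Trapezoidal AUC_0→17.5:
  [0→2]: (241.8+131.2)/2 × 2 = 373.0
  [2→5]: (131.2+52.5)/2 × 3 = 275.55
  [5→8]: (52.5+21.0)/2 × 3 = 110.25
  [8→14]: (21.0+3.4)/2 × 6 = 73.2
  [14→14.5]: (3.4+2.9)/2 × 0.5 = 1.575
  [14.5→17.5]: (2.9+1.1)/2 × 3 = 6.0
  Sum = 839.575 µg/L·h

AUC = 840 µg/L·h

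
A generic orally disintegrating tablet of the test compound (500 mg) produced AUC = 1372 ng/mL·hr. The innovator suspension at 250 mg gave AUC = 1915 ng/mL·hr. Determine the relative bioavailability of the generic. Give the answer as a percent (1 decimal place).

F_rel = 35.8%

F_rel = (AUC_test/D_test) / (AUC_ref/D_ref)
      = (1372/500) / (1915/250)
      = 2.744 / 7.66 = 0.3582 = 35.82%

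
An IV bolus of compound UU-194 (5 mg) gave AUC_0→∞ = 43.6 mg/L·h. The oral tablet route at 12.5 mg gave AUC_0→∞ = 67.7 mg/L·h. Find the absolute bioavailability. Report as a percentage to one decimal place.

F = (AUC_ev / D_ev) / (AUC_iv / D_iv)
  = (67.7/12.5) / (43.6/5)
  = 5.416 / 8.72 = 0.6211
  = 62.11%

F = 62.1%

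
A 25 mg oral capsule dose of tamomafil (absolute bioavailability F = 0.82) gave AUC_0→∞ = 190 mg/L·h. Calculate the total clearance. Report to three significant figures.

CL = 0.108 L/h

CL = F × Dose / AUC_0→∞
   = 0.82 × 25 / 190 = 0.107895 L/h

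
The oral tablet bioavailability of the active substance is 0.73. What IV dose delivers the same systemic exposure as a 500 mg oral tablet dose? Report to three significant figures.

D_iv = 365 mg

Systemic exposure from an extravascular dose = F × D_ev, so the equivalent IV dose is F × D_ev.
D_iv = F × D_ev = 0.73 × 500 = 365 mg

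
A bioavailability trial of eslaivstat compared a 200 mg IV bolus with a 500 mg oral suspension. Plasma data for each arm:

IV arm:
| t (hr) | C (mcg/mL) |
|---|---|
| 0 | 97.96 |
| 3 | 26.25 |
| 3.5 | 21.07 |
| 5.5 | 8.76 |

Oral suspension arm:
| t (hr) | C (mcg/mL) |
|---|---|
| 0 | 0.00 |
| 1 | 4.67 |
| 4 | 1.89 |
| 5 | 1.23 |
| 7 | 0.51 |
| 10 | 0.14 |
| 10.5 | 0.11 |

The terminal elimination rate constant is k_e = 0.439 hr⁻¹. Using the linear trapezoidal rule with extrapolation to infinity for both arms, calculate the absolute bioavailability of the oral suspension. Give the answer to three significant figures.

Trapezoidal AUC_0→5.5 (IV):
  [0→3]: (97.96+26.25)/2 × 3 = 186.315
  [3→3.5]: (26.25+21.07)/2 × 0.5 = 11.83
  [3.5→5.5]: (21.07+8.76)/2 × 2 = 29.83
  Sum = 227.975 mcg/mL·hr
IV tail: 8.76/0.439 = 19.954; AUC_iv,0→∞ = 227.975 + 19.954 = 247.929 mcg/mL·hr
Trapezoidal AUC_0→10.5 (oral suspension):
  [0→1]: (0.00+4.67)/2 × 1 = 2.335
  [1→4]: (4.67+1.89)/2 × 3 = 9.84
  [4→5]: (1.89+1.23)/2 × 1 = 1.56
  [5→7]: (1.23+0.51)/2 × 2 = 1.74
  [7→10]: (0.51+0.14)/2 × 3 = 0.975
  [10→10.5]: (0.14+0.11)/2 × 0.5 = 0.0625
  Sum = 16.5125 mcg/mL·hr
oral suspension tail: 0.11/0.439 = 0.251; AUC_ev,0→∞ = 16.5125 + 0.251 = 16.7635 mcg/mL·hr
F = (AUC_ev/D_ev)/(AUC_iv/D_iv) = (16.7635/500)/(247.929/200) = 0.033527/1.239645 = 0.0270

F = 0.0270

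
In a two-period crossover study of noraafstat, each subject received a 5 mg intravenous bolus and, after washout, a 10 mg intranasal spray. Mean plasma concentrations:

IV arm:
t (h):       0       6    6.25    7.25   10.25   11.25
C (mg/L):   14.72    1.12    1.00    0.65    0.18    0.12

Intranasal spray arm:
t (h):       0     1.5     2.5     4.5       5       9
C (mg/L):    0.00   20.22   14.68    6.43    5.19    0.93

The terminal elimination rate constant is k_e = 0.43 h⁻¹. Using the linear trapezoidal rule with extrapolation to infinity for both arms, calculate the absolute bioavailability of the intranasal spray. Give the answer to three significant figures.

Trapezoidal AUC_0→11.25 (IV):
  [0→6]: (14.72+1.12)/2 × 6 = 47.52
  [6→6.25]: (1.12+1.00)/2 × 0.25 = 0.265
  [6.25→7.25]: (1.00+0.65)/2 × 1 = 0.825
  [7.25→10.25]: (0.65+0.18)/2 × 3 = 1.245
  [10.25→11.25]: (0.18+0.12)/2 × 1 = 0.15
  Sum = 50.005 mg/L·h
IV tail: 0.12/0.43 = 0.279; AUC_iv,0→∞ = 50.005 + 0.279 = 50.284 mg/L·h
Trapezoidal AUC_0→9 (intranasal spray):
  [0→1.5]: (0.00+20.22)/2 × 1.5 = 15.165
  [1.5→2.5]: (20.22+14.68)/2 × 1 = 17.45
  [2.5→4.5]: (14.68+6.43)/2 × 2 = 21.11
  [4.5→5]: (6.43+5.19)/2 × 0.5 = 2.905
  [5→9]: (5.19+0.93)/2 × 4 = 12.24
  Sum = 68.87 mg/L·h
intranasal spray tail: 0.93/0.43 = 2.163; AUC_ev,0→∞ = 68.87 + 2.163 = 71.033 mg/L·h
F = (AUC_ev/D_ev)/(AUC_iv/D_iv) = (71.033/10)/(50.284/5) = 7.1033/10.0568 = 0.7063

F = 0.706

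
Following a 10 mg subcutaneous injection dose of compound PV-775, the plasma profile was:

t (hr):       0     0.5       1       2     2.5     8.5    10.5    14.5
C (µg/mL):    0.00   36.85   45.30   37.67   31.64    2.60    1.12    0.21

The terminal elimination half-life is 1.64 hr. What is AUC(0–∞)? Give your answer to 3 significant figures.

Trapezoidal AUC_0→14.5:
  [0→0.5]: (0.00+36.85)/2 × 0.5 = 9.2125
  [0.5→1]: (36.85+45.30)/2 × 0.5 = 20.5375
  [1→2]: (45.30+37.67)/2 × 1 = 41.485
  [2→2.5]: (37.67+31.64)/2 × 0.5 = 17.3275
  [2.5→8.5]: (31.64+2.60)/2 × 6 = 102.72
  [8.5→10.5]: (2.60+1.12)/2 × 2 = 3.72
  [10.5→14.5]: (1.12+0.21)/2 × 4 = 2.66
  Sum = 197.6625 µg/mL·hr
k_e = ln2 / t½ = 0.693147 / 1.64 = 0.4227 hr^-1
Extrapolated tail: C_last / k_e = 0.21 / 0.4227 = 0.497
AUC_0→∞ = 197.6625 + 0.497 = 198.1595 µg/mL·hr

AUC = 198 µg/mL·hr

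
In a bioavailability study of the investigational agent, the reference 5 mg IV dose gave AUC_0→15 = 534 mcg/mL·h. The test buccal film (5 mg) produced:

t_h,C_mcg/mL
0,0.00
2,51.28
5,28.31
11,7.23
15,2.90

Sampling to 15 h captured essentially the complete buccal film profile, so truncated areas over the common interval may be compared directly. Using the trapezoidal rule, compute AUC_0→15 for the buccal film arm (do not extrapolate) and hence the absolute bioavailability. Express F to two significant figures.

F = 0.56

Trapezoidal AUC_0→15 (buccal film):
  [0→2]: (0.00+51.28)/2 × 2 = 51.28
  [2→5]: (51.28+28.31)/2 × 3 = 119.385
  [5→11]: (28.31+7.23)/2 × 6 = 106.62
  [11→15]: (7.23+2.90)/2 × 4 = 20.26
  Sum = 297.545 mcg/mL·h
F = (AUC_ev/D_ev)/(AUC_iv/D_iv) = (297.545/5)/(534/5) = 59.509/106.8 = 0.5572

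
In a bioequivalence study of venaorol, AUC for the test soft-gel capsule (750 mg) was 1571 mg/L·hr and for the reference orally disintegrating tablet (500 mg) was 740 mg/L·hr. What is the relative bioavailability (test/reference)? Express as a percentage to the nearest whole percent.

F_rel = (AUC_test/D_test) / (AUC_ref/D_ref)
      = (1571/750) / (740/500)
      = 2.09467 / 1.48 = 1.4153 = 141.53%

F_rel = 142%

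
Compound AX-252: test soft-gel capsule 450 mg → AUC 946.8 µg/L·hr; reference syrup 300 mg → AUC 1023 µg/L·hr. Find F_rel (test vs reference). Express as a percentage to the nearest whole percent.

F_rel = (AUC_test/D_test) / (AUC_ref/D_ref)
      = (946.8/450) / (1023/300)
      = 2.104 / 3.41 = 0.6170 = 61.70%

F_rel = 62%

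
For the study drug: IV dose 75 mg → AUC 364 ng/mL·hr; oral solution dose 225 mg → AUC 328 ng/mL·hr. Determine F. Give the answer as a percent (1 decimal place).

F = 30.0%

F = (AUC_ev / D_ev) / (AUC_iv / D_iv)
  = (328/225) / (364/75)
  = 1.45778 / 4.85333 = 0.3004
  = 30.04%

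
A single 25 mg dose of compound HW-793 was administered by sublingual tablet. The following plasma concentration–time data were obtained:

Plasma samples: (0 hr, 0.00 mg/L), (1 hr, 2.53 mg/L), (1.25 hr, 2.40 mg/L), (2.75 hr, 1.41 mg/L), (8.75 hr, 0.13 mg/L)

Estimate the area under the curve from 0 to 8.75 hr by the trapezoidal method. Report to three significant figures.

Trapezoidal AUC_0→8.75:
  [0→1]: (0.00+2.53)/2 × 1 = 1.265
  [1→1.25]: (2.53+2.40)/2 × 0.25 = 0.61625
  [1.25→2.75]: (2.40+1.41)/2 × 1.5 = 2.8575
  [2.75→8.75]: (1.41+0.13)/2 × 6 = 4.62
  Sum = 9.35875 mg/L·hr

AUC = 9.36 mg/L·hr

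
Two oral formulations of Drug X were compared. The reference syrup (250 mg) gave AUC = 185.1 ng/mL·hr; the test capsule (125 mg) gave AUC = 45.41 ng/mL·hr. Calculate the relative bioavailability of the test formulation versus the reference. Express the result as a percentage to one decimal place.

F_rel = (AUC_test/D_test) / (AUC_ref/D_ref)
      = (45.41/125) / (185.1/250)
      = 0.36328 / 0.7404 = 0.4907 = 49.07%

F_rel = 49.1%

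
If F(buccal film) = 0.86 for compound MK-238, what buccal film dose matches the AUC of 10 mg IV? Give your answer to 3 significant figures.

D_buccal = 11.6 mg

For equal systemic exposure: F × D_ev = D_iv
D_ev = D_iv / F = 10 / 0.86 = 11.6279 mg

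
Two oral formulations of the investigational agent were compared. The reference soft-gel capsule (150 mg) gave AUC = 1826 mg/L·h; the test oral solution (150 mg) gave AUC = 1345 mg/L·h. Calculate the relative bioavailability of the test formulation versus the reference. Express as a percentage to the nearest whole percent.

F_rel = (AUC_test/D_test) / (AUC_ref/D_ref)
      = (1345/150) / (1826/150)
      = 8.96667 / 12.1733 = 0.7366 = 73.66%

F_rel = 74%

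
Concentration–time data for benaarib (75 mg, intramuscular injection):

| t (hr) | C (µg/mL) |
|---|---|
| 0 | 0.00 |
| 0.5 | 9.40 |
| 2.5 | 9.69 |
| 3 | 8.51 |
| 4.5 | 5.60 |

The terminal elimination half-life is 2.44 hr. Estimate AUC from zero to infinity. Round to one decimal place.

Trapezoidal AUC_0→4.5:
  [0→0.5]: (0.00+9.40)/2 × 0.5 = 2.35
  [0.5→2.5]: (9.40+9.69)/2 × 2 = 19.09
  [2.5→3]: (9.69+8.51)/2 × 0.5 = 4.55
  [3→4.5]: (8.51+5.60)/2 × 1.5 = 10.5825
  Sum = 36.5725 µg/mL·hr
k_e = ln2 / t½ = 0.693147 / 2.44 = 0.2841 hr^-1
Extrapolated tail: C_last / k_e = 5.60 / 0.2841 = 19.711
AUC_0→∞ = 36.5725 + 19.711 = 56.2835 µg/mL·hr

AUC = 56.3 µg/mL·hr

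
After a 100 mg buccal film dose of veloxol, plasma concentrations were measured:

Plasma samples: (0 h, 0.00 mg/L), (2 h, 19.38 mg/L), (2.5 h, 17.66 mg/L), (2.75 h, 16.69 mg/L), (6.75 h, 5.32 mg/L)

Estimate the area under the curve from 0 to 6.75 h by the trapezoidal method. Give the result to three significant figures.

AUC = 77.0 mg/L·h

Trapezoidal AUC_0→6.75:
  [0→2]: (0.00+19.38)/2 × 2 = 19.38
  [2→2.5]: (19.38+17.66)/2 × 0.5 = 9.26
  [2.5→2.75]: (17.66+16.69)/2 × 0.25 = 4.29375
  [2.75→6.75]: (16.69+5.32)/2 × 4 = 44.02
  Sum = 76.95375 mg/L·h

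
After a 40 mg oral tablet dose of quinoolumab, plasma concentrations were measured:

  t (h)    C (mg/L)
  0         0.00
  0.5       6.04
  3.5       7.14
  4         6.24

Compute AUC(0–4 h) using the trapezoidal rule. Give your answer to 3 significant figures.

AUC = 24.6 mg/L·h

Trapezoidal AUC_0→4:
  [0→0.5]: (0.00+6.04)/2 × 0.5 = 1.51
  [0.5→3.5]: (6.04+7.14)/2 × 3 = 19.77
  [3.5→4]: (7.14+6.24)/2 × 0.5 = 3.345
  Sum = 24.625 mg/L·h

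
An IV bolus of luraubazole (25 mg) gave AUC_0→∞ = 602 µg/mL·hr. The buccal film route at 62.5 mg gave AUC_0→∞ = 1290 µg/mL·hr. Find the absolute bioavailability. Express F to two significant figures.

F = (AUC_ev / D_ev) / (AUC_iv / D_iv)
  = (1290/62.5) / (602/25)
  = 20.64 / 24.08 = 0.8571

F = 0.86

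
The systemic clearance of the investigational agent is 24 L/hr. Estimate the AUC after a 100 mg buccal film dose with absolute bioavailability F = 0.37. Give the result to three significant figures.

AUC_0→∞ = F × Dose / CL
        = 0.37 × 100 / 24 = 1.54167 mg/L·hr

AUC = 1.54 mg/L·hr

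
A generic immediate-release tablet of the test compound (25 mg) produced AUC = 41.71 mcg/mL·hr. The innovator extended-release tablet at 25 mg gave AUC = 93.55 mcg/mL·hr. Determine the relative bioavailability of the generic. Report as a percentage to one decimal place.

F_rel = (AUC_test/D_test) / (AUC_ref/D_ref)
      = (41.71/25) / (93.55/25)
      = 1.6684 / 3.742 = 0.4459 = 44.59%

F_rel = 44.6%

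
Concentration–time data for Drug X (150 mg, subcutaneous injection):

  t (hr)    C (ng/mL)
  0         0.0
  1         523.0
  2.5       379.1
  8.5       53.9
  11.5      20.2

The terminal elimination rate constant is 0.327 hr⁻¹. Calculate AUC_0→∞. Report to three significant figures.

AUC = 2410 ng/mL·hr

Trapezoidal AUC_0→11.5:
  [0→1]: (0.0+523.0)/2 × 1 = 261.5
  [1→2.5]: (523.0+379.1)/2 × 1.5 = 676.575
  [2.5→8.5]: (379.1+53.9)/2 × 6 = 1299.0
  [8.5→11.5]: (53.9+20.2)/2 × 3 = 111.15
  Sum = 2348.225 ng/mL·hr
Extrapolated tail: C_last / k_e = 20.2 / 0.327 = 61.774
AUC_0→∞ = 2348.225 + 61.774 = 2409.999 ng/mL·hr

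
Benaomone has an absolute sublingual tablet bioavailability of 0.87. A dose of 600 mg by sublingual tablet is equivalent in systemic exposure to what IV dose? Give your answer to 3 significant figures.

D_iv = 522 mg

Systemic exposure from an extravascular dose = F × D_ev, so the equivalent IV dose is F × D_ev.
D_iv = F × D_ev = 0.87 × 600 = 522 mg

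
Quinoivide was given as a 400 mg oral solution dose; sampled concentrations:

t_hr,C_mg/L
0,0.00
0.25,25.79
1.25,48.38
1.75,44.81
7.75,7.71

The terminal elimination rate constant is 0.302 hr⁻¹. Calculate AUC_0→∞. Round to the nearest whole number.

Trapezoidal AUC_0→7.75:
  [0→0.25]: (0.00+25.79)/2 × 0.25 = 3.22375
  [0.25→1.25]: (25.79+48.38)/2 × 1 = 37.085
  [1.25→1.75]: (48.38+44.81)/2 × 0.5 = 23.2975
  [1.75→7.75]: (44.81+7.71)/2 × 6 = 157.56
  Sum = 221.16625 mg/L·hr
Extrapolated tail: C_last / k_e = 7.71 / 0.302 = 25.530
AUC_0→∞ = 221.16625 + 25.530 = 246.69625 mg/L·hr

AUC = 247 mg/L·hr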